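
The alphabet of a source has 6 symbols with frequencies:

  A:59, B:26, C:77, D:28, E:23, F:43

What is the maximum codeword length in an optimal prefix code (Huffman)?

3

Merge the two lowest-weight nodes at each step:
merge E(23) and B(26): 49
merge D(28) and F(43): 71
merge 49 and A(59): 108
merge 71 and C(77): 148
merge 108 and 148: 256
The first pair merged (E, B) ends up deepest, at depth 3.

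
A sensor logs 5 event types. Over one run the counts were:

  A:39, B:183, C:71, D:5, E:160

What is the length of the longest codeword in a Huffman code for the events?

Merge the two lowest-weight nodes at each step:
merge D(5) and A(39): 44
merge 44 and C(71): 115
merge 115 and E(160): 275
merge B(183) and 275: 458
Maximum depth reached is 4.

4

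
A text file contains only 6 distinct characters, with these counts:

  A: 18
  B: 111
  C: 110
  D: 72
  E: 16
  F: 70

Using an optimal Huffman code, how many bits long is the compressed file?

932

Greedily combine the two least-frequent nodes:
merge E(16) and A(18): 34
merge 34 and F(70): 104
merge D(72) and 104: 176
merge C(110) and B(111): 221
merge 176 and 221: 397
Each symbol's bit-cost is frequency × depth; summing gives 932 bits (equivalently 34 + 104 + 176 + 221 + 397).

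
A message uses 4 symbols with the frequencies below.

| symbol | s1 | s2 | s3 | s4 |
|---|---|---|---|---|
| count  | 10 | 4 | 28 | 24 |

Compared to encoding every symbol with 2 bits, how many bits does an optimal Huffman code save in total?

14

Fixed-length: 2 bits × 66 symbols = 132 bits.
Huffman merges:
combine s2(4), s1(10) → 14
combine 14, s4(24) → 38
combine s3(28), 38 → 66
Huffman total = 14 + 38 + 66 = 118 bits.
Saving = 132 − 118 = 14 bits.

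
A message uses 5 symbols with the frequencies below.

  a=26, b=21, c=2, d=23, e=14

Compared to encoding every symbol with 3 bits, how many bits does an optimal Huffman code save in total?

70

Fixed-length: 3 bits × 86 symbols = 258 bits.
Huffman merges:
combine c(2), e(14) → 16
combine 16, b(21) → 37
combine d(23), a(26) → 49
combine 37, 49 → 86
Huffman total = 16 + 37 + 49 + 86 = 188 bits.
Saving = 258 − 188 = 70 bits.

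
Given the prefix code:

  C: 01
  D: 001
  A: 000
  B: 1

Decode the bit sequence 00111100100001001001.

Read left to right; each codeword is recognised as soon as it completes (prefix code):
  001→D | 1→B | 1→B | 1→B | 001→D | 000→A | 01→C | 001→D | 001→D
Decoded message: DBBBDACDD

DBBBDACDD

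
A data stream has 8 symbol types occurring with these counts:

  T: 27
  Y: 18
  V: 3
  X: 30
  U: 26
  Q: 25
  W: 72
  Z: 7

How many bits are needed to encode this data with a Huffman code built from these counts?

Merge the two smallest weights repeatedly:
combine V(3), Z(7) → 10
combine 10, Y(18) → 28
combine Q(25), U(26) → 51
combine T(27), 28 → 55
combine X(30), 51 → 81
combine 55, W(72) → 127
combine 81, 127 → 208
Total encoded bits = sum of merged weights = 10 + 28 + 51 + 55 + 81 + 127 + 208 = 560.

560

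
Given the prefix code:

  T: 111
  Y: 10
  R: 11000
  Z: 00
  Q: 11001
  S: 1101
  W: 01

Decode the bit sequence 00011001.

ZWYW

Read left to right; each codeword is recognised as soon as it completes (prefix code):
  00→Z | 01→W | 10→Y | 01→W
Decoded message: ZWYW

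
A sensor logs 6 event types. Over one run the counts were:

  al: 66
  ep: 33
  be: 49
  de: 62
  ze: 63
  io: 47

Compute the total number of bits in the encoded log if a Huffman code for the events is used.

831

Merge the two smallest weights repeatedly:
ep(33) + io(47) → 80
be(49) + de(62) → 111
ze(63) + al(66) → 129
80 + 111 → 191
129 + 191 → 320
Each symbol's bit-cost is frequency × depth; summing gives 831 bits (equivalently 80 + 111 + 129 + 191 + 320).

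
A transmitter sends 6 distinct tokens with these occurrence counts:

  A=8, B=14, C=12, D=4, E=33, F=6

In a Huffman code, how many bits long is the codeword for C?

Build the tree from the bottom:
D(4) + F(6) → 10
A(8) + 10 → 18
C(12) + B(14) → 26
18 + 26 → 44
E(33) + 44 → 77
The subtree containing C is merged 3 times, so code length = 3.

3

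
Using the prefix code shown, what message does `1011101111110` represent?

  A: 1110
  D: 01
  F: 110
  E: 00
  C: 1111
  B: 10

BACF

Read left to right; each codeword is recognised as soon as it completes (prefix code):
  10→B | 1110→A | 1111→C | 110→F
Decoded message: BACF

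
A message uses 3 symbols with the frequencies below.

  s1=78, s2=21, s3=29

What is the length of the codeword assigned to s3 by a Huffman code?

2

Build the tree from the bottom:
merge s2(21) and s3(29): 50
merge 50 and s1(78): 128
The subtree containing s3 is merged 2 times, so code length = 2.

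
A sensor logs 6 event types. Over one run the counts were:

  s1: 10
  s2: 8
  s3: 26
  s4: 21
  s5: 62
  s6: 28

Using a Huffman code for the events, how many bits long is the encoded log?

359

Merge the two smallest weights repeatedly:
merge s2(8) and s1(10): 18
merge 18 and s4(21): 39
merge s3(26) and s6(28): 54
merge 39 and 54: 93
merge s5(62) and 93: 155
Total encoded bits = sum of merged weights = 18 + 39 + 54 + 93 + 155 = 359.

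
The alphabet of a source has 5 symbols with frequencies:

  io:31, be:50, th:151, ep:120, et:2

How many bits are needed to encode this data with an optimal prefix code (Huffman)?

Greedily combine the two least-frequent nodes:
merge et(2) and io(31): 33
merge 33 and be(50): 83
merge 83 and ep(120): 203
merge th(151) and 203: 354
Each symbol's bit-cost is frequency × depth; summing gives 673 bits (equivalently 33 + 83 + 203 + 354).

673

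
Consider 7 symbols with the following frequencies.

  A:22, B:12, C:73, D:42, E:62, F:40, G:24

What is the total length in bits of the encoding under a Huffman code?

724

Merge the two smallest weights repeatedly:
merge B(12) and A(22): 34
merge G(24) and 34: 58
merge F(40) and D(42): 82
merge 58 and E(62): 120
merge C(73) and 82: 155
merge 120 and 155: 275
Each symbol's bit-cost is frequency × depth; summing gives 724 bits (equivalently 34 + 58 + 82 + 120 + 155 + 275).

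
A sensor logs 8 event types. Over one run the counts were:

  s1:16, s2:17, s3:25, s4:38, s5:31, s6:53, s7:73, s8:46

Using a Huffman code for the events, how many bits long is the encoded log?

Merge the two smallest weights repeatedly:
combine s1(16), s2(17) → 33
combine s3(25), s5(31) → 56
combine 33, s4(38) → 71
combine s8(46), s6(53) → 99
combine 56, 71 → 127
combine s7(73), 99 → 172
combine 127, 172 → 299
The encoded length is the sum of every internal node's weight: 33 + 56 + 71 + 99 + 127 + 172 + 299 = 857 bits.

857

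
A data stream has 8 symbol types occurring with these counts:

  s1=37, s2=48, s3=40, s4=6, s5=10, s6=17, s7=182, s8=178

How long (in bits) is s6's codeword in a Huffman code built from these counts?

Huffman merges, smallest pair first:
combine s4(6), s5(10) → 16
combine 16, s6(17) → 33
combine 33, s1(37) → 70
combine s3(40), s2(48) → 88
combine 70, 88 → 158
combine 158, s8(178) → 336
combine s7(182), 336 → 518
s6 sits 5 levels below the root, so its codeword is 5 bits.

5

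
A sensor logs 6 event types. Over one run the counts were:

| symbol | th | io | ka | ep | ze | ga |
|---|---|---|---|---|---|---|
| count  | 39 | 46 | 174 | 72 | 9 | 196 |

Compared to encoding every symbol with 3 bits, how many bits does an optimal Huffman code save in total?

424

Fixed-length: 3 bits × 536 symbols = 1608 bits.
Huffman merges:
merge ze(9) and th(39): 48
merge io(46) and 48: 94
merge ep(72) and 94: 166
merge 166 and ka(174): 340
merge ga(196) and 340: 536
Huffman total = 48 + 94 + 166 + 340 + 536 = 1184 bits.
Saving = 1608 − 1184 = 424 bits.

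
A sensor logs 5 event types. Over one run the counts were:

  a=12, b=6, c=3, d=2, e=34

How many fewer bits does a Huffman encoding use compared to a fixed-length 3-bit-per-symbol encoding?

75

Fixed-length: 3 bits × 57 symbols = 171 bits.
Huffman merges:
combine d(2), c(3) → 5
combine 5, b(6) → 11
combine 11, a(12) → 23
combine 23, e(34) → 57
Huffman total = 5 + 11 + 23 + 57 = 96 bits.
Saving = 171 − 96 = 75 bits.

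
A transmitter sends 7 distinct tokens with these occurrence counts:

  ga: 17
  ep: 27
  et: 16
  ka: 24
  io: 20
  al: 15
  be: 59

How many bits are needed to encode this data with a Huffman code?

Greedily combine the two least-frequent nodes:
combine al(15), et(16) → 31
combine ga(17), io(20) → 37
combine ka(24), ep(27) → 51
combine 31, 37 → 68
combine 51, be(59) → 110
combine 68, 110 → 178
The encoded length is the sum of every internal node's weight: 31 + 37 + 51 + 68 + 110 + 178 = 475 bits.

475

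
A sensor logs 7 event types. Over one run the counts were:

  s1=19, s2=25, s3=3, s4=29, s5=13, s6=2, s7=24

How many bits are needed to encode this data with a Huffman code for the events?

290

Greedily combine the two least-frequent nodes:
s6(2) + s3(3) → 5
5 + s5(13) → 18
18 + s1(19) → 37
s7(24) + s2(25) → 49
s4(29) + 37 → 66
49 + 66 → 115
Each symbol's bit-cost is frequency × depth; summing gives 290 bits (equivalently 5 + 18 + 37 + 49 + 66 + 115).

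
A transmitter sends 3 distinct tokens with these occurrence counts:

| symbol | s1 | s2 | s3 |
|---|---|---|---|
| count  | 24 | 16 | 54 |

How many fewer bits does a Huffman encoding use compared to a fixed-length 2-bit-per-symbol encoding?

54

Fixed-length: 2 bits × 94 symbols = 188 bits.
Huffman merges:
s2(16) + s1(24) → 40
40 + s3(54) → 94
Huffman total = 40 + 94 = 134 bits.
Saving = 188 − 134 = 54 bits.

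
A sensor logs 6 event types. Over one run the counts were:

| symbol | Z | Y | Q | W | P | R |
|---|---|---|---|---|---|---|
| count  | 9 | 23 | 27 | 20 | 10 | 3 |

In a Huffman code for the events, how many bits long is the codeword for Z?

4

Build the tree from the bottom:
R(3) + Z(9) → 12
P(10) + 12 → 22
W(20) + 22 → 42
Y(23) + Q(27) → 50
42 + 50 → 92
Z sits 4 levels below the root, so its codeword is 4 bits.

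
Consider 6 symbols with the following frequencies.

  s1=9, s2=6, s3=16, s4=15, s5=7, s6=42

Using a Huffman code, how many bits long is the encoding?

Merge the two smallest weights repeatedly:
combine s2(6), s5(7) → 13
combine s1(9), 13 → 22
combine s4(15), s3(16) → 31
combine 22, 31 → 53
combine s6(42), 53 → 95
Total encoded bits = sum of merged weights = 13 + 22 + 31 + 53 + 95 = 214.

214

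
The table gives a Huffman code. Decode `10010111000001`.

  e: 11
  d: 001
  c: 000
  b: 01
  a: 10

Read left to right; each codeword is recognised as soon as it completes (prefix code):
  10→a | 01→b | 01→b | 11→e | 000→c | 001→d
Decoded message: abbecd

abbecd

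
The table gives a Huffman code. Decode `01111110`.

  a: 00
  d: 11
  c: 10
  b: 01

bddc

Read left to right; each codeword is recognised as soon as it completes (prefix code):
  01→b | 11→d | 11→d | 10→c
Decoded message: bddc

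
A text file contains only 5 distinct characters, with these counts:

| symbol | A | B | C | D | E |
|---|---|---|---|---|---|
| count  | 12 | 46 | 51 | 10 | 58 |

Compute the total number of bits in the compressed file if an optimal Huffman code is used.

376

Merge the two smallest weights repeatedly:
D(10) + A(12) → 22
22 + B(46) → 68
C(51) + E(58) → 109
68 + 109 → 177
Total encoded bits = sum of merged weights = 22 + 68 + 109 + 177 = 376.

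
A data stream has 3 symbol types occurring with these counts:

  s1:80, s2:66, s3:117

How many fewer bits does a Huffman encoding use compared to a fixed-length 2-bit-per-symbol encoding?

Fixed-length: 2 bits × 263 symbols = 526 bits.
Huffman merges:
s2(66) + s1(80) → 146
s3(117) + 146 → 263
Huffman total = 146 + 263 = 409 bits.
Saving = 526 − 409 = 117 bits.

117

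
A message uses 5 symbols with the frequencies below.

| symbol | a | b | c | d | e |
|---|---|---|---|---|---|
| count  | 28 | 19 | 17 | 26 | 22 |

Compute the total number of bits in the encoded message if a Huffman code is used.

Greedily combine the two least-frequent nodes:
combine c(17), b(19) → 36
combine e(22), d(26) → 48
combine a(28), 36 → 64
combine 48, 64 → 112
The encoded length is the sum of every internal node's weight: 36 + 48 + 64 + 112 = 260 bits.

260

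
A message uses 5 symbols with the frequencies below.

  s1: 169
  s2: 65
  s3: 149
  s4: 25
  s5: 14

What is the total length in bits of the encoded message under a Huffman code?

818

Greedily combine the two least-frequent nodes:
combine s5(14), s4(25) → 39
combine 39, s2(65) → 104
combine 104, s3(149) → 253
combine s1(169), 253 → 422
The encoded length is the sum of every internal node's weight: 39 + 104 + 253 + 422 = 818 bits.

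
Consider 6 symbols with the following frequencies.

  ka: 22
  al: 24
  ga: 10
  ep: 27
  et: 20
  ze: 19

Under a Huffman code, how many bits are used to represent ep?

2

Huffman merges, smallest pair first:
ga(10) + ze(19) → 29
et(20) + ka(22) → 42
al(24) + ep(27) → 51
29 + 42 → 71
51 + 71 → 122
The subtree containing ep is merged 2 times, so code length = 2.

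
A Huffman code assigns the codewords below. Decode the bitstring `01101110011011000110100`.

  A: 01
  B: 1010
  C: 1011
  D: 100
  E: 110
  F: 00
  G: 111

Read left to right; each codeword is recognised as soon as it completes (prefix code):
  01→A | 1011→C | 100→D | 110→E | 110→E | 00→F | 110→E | 100→D
Decoded message: ACDEEFED

ACDEEFED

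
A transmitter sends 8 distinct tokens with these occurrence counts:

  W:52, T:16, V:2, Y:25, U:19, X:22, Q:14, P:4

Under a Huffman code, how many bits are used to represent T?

3

Build the tree from the bottom:
combine V(2), P(4) → 6
combine 6, Q(14) → 20
combine T(16), U(19) → 35
combine 20, X(22) → 42
combine Y(25), 35 → 60
combine 42, W(52) → 94
combine 60, 94 → 154
The subtree containing T is merged 3 times, so code length = 3.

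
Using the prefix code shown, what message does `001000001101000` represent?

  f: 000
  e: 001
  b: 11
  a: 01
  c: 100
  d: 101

efedf

Read left to right; each codeword is recognised as soon as it completes (prefix code):
  001→e | 000→f | 001→e | 101→d | 000→f
Decoded message: efedf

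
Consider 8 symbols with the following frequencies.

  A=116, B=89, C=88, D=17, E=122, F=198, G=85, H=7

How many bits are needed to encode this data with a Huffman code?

1979

Build the Huffman tree bottom-up:
combine H(7), D(17) → 24
combine 24, G(85) → 109
combine C(88), B(89) → 177
combine 109, A(116) → 225
combine E(122), 177 → 299
combine F(198), 225 → 423
combine 299, 423 → 722
Total encoded bits = sum of merged weights = 24 + 109 + 177 + 225 + 299 + 423 + 722 = 1979.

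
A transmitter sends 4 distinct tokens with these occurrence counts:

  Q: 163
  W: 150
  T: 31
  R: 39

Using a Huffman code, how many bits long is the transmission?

673

Merge the two smallest weights repeatedly:
combine T(31), R(39) → 70
combine 70, W(150) → 220
combine Q(163), 220 → 383
Total encoded bits = sum of merged weights = 70 + 220 + 383 = 673.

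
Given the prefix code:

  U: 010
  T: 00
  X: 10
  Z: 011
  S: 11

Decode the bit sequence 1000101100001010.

XTXSTTXX

Read left to right; each codeword is recognised as soon as it completes (prefix code):
  10→X | 00→T | 10→X | 11→S | 00→T | 00→T | 10→X | 10→X
Decoded message: XTXSTTXX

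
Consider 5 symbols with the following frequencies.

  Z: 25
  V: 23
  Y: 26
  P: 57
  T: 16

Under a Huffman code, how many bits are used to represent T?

Build the tree from the bottom:
combine T(16), V(23) → 39
combine Z(25), Y(26) → 51
combine 39, 51 → 90
combine P(57), 90 → 147
The subtree containing T is merged 3 times, so code length = 3.

3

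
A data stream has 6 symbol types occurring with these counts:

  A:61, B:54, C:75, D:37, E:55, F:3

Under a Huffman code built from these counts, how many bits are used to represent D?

4

Huffman merges, smallest pair first:
combine F(3), D(37) → 40
combine 40, B(54) → 94
combine E(55), A(61) → 116
combine C(75), 94 → 169
combine 116, 169 → 285
D's leaf is at depth 4, giving a 4-bit codeword.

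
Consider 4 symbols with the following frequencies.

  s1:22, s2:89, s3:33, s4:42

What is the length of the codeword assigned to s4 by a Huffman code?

2

Repeatedly merge the two smallest:
s1(22) + s3(33) → 55
s4(42) + 55 → 97
s2(89) + 97 → 186
s4 sits 2 levels below the root, so its codeword is 2 bits.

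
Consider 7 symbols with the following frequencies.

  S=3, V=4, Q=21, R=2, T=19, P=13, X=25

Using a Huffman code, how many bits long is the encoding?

Greedily combine the two least-frequent nodes:
merge R(2) and S(3): 5
merge V(4) and 5: 9
merge 9 and P(13): 22
merge T(19) and Q(21): 40
merge 22 and X(25): 47
merge 40 and 47: 87
The encoded length is the sum of every internal node's weight: 5 + 9 + 22 + 40 + 47 + 87 = 210 bits.

210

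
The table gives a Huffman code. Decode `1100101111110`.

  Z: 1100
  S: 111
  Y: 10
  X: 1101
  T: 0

ZYSST

Read left to right; each codeword is recognised as soon as it completes (prefix code):
  1100→Z | 10→Y | 111→S | 111→S | 0→T
Decoded message: ZYSST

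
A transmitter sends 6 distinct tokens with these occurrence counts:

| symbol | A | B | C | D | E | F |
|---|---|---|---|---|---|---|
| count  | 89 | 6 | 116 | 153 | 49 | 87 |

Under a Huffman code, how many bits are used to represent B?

4

Repeatedly merge the two smallest:
combine B(6), E(49) → 55
combine 55, F(87) → 142
combine A(89), C(116) → 205
combine 142, D(153) → 295
combine 205, 295 → 500
The subtree containing B is merged 4 times, so code length = 4.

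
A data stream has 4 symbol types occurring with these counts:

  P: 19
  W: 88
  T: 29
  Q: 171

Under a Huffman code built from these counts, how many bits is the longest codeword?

3

Merge the two lowest-weight nodes at each step:
combine P(19), T(29) → 48
combine 48, W(88) → 136
combine 136, Q(171) → 307
The first pair merged (P, T) ends up deepest, at depth 3.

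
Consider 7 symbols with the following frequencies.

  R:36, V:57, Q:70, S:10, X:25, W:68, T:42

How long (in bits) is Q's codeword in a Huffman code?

Huffman merges, smallest pair first:
combine S(10), X(25) → 35
combine 35, R(36) → 71
combine T(42), V(57) → 99
combine W(68), Q(70) → 138
combine 71, 99 → 170
combine 138, 170 → 308
Q sits 2 levels below the root, so its codeword is 2 bits.

2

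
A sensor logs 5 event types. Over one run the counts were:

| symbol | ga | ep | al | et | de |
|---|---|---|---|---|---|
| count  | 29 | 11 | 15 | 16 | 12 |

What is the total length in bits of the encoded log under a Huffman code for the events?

Build the Huffman tree bottom-up:
ep(11) + de(12) → 23
al(15) + et(16) → 31
23 + ga(29) → 52
31 + 52 → 83
The encoded length is the sum of every internal node's weight: 23 + 31 + 52 + 83 = 189 bits.

189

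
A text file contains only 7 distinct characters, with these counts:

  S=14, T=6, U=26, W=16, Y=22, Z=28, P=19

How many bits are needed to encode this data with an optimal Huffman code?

359

Build the Huffman tree bottom-up:
T(6) + S(14) → 20
W(16) + P(19) → 35
20 + Y(22) → 42
U(26) + Z(28) → 54
35 + 42 → 77
54 + 77 → 131
The encoded length is the sum of every internal node's weight: 20 + 35 + 42 + 54 + 77 + 131 = 359 bits.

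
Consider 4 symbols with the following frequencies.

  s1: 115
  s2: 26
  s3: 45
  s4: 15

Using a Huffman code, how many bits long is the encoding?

328

Greedily combine the two least-frequent nodes:
merge s4(15) and s2(26): 41
merge 41 and s3(45): 86
merge 86 and s1(115): 201
Total encoded bits = sum of merged weights = 41 + 86 + 201 = 328.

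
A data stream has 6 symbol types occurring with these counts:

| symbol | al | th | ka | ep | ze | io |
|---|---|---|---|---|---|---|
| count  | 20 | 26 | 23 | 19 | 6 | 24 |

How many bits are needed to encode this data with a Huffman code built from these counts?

Build the Huffman tree bottom-up:
ze(6) + ep(19) → 25
al(20) + ka(23) → 43
io(24) + 25 → 49
th(26) + 43 → 69
49 + 69 → 118
The encoded length is the sum of every internal node's weight: 25 + 43 + 49 + 69 + 118 = 304 bits.

304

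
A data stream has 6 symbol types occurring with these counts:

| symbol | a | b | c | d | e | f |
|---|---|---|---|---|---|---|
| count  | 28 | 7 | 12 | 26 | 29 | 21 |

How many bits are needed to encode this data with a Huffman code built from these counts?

305

Merge the two smallest weights repeatedly:
combine b(7), c(12) → 19
combine 19, f(21) → 40
combine d(26), a(28) → 54
combine e(29), 40 → 69
combine 54, 69 → 123
Total encoded bits = sum of merged weights = 19 + 40 + 54 + 69 + 123 = 305.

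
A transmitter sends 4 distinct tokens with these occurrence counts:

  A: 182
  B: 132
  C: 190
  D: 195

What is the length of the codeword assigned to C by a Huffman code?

2

Build the tree from the bottom:
combine B(132), A(182) → 314
combine C(190), D(195) → 385
combine 314, 385 → 699
C sits 2 levels below the root, so its codeword is 2 bits.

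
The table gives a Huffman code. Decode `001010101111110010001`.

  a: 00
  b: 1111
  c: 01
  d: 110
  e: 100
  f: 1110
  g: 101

Read left to right; each codeword is recognised as soon as it completes (prefix code):
  00→a | 101→g | 01→c | 01→c | 1111→b | 100→e | 100→e | 01→c
Decoded message: agccbeec

agccbeec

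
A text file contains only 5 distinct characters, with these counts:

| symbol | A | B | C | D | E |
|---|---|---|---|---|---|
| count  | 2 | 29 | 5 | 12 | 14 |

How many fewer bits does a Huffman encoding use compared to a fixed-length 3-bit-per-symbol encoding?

65

Fixed-length: 3 bits × 62 symbols = 186 bits.
Huffman merges:
merge A(2) and C(5): 7
merge 7 and D(12): 19
merge E(14) and 19: 33
merge B(29) and 33: 62
Huffman total = 7 + 19 + 33 + 62 = 121 bits.
Saving = 186 − 121 = 65 bits.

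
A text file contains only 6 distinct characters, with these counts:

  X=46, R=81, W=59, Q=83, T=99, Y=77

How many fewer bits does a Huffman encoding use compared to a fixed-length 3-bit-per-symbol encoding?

182

Fixed-length: 3 bits × 445 symbols = 1335 bits.
Huffman merges:
merge X(46) and W(59): 105
merge Y(77) and R(81): 158
merge Q(83) and T(99): 182
merge 105 and 158: 263
merge 182 and 263: 445
Huffman total = 105 + 158 + 182 + 263 + 445 = 1153 bits.
Saving = 1335 − 1153 = 182 bits.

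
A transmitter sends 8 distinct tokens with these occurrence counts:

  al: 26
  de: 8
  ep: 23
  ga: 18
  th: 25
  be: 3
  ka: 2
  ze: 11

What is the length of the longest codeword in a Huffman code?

5

Merge the two lowest-weight nodes at each step:
ka(2) + be(3) → 5
5 + de(8) → 13
ze(11) + 13 → 24
ga(18) + ep(23) → 41
24 + th(25) → 49
al(26) + 41 → 67
49 + 67 → 116
The rarest symbols sit at the bottom; the longest codeword is 5 bits.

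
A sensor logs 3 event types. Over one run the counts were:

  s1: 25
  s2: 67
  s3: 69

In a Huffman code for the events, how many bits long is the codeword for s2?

Build the tree from the bottom:
combine s1(25), s2(67) → 92
combine s3(69), 92 → 161
s2 sits 2 levels below the root, so its codeword is 2 bits.

2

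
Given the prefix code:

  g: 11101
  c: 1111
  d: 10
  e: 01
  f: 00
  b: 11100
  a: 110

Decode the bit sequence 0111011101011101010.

eageadd

Read left to right; each codeword is recognised as soon as it completes (prefix code):
  01→e | 110→a | 11101→g | 01→e | 110→a | 10→d | 10→d
Decoded message: eageadd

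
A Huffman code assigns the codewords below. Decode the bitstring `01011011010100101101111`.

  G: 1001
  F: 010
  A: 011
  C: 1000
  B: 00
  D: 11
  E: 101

FDAFGAAD

Read left to right; each codeword is recognised as soon as it completes (prefix code):
  010→F | 11→D | 011→A | 010→F | 1001→G | 011→A | 011→A | 11→D
Decoded message: FDAFGAAD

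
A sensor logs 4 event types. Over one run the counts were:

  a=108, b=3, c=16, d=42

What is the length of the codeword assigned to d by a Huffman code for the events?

Repeatedly merge the two smallest:
b(3) + c(16) → 19
19 + d(42) → 61
61 + a(108) → 169
The subtree containing d is merged 2 times, so code length = 2.

2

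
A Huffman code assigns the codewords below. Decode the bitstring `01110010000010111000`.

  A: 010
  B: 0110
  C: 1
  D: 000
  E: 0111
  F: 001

Read left to right; each codeword is recognised as soon as it completes (prefix code):
  0111→E | 001→F | 000→D | 001→F | 0111→E | 000→D
Decoded message: EFDFED

EFDFED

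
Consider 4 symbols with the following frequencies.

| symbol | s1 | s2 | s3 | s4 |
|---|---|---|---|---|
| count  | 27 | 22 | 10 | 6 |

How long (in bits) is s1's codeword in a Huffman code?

Repeatedly merge the two smallest:
s4(6) + s3(10) → 16
16 + s2(22) → 38
s1(27) + 38 → 65
s1 is merged only at the final step, so code length = 1.

1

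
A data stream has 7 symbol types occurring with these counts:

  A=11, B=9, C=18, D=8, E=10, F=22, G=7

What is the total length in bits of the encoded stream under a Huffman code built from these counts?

Merge the two smallest weights repeatedly:
combine G(7), D(8) → 15
combine B(9), E(10) → 19
combine A(11), 15 → 26
combine C(18), 19 → 37
combine F(22), 26 → 48
combine 37, 48 → 85
Each symbol's bit-cost is frequency × depth; summing gives 230 bits (equivalently 15 + 19 + 26 + 37 + 48 + 85).

230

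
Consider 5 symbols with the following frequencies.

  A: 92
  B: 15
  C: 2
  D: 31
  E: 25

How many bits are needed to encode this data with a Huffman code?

297

Build the Huffman tree bottom-up:
combine C(2), B(15) → 17
combine 17, E(25) → 42
combine D(31), 42 → 73
combine 73, A(92) → 165
Each symbol's bit-cost is frequency × depth; summing gives 297 bits (equivalently 17 + 42 + 73 + 165).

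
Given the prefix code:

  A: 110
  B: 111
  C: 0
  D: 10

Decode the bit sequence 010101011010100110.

CDDDADDCA

Read left to right; each codeword is recognised as soon as it completes (prefix code):
  0→C | 10→D | 10→D | 10→D | 110→A | 10→D | 10→D | 0→C | 110→A
Decoded message: CDDDADDCA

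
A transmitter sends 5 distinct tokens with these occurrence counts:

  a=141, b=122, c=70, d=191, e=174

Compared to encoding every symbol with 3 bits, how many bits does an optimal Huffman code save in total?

506

Fixed-length: 3 bits × 698 symbols = 2094 bits.
Huffman merges:
combine c(70), b(122) → 192
combine a(141), e(174) → 315
combine d(191), 192 → 383
combine 315, 383 → 698
Huffman total = 192 + 315 + 383 + 698 = 1588 bits.
Saving = 2094 − 1588 = 506 bits.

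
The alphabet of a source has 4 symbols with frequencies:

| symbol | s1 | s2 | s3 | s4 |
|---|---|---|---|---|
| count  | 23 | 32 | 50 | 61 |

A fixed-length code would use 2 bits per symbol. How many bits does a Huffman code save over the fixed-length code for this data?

Fixed-length: 2 bits × 166 symbols = 332 bits.
Huffman merges:
s1(23) + s2(32) → 55
s3(50) + 55 → 105
s4(61) + 105 → 166
Huffman total = 55 + 105 + 166 = 326 bits.
Saving = 332 − 326 = 6 bits.

6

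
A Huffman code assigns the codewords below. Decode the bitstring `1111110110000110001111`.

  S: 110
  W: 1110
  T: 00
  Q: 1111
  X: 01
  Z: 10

Read left to right; each codeword is recognised as soon as it completes (prefix code):
  1111→Q | 110→S | 110→S | 00→T | 01→X | 10→Z | 00→T | 1111→Q
Decoded message: QSSTXZTQ

QSSTXZTQ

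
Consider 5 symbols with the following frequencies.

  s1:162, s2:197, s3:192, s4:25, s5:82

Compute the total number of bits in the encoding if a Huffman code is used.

Build the Huffman tree bottom-up:
combine s4(25), s5(82) → 107
combine 107, s1(162) → 269
combine s3(192), s2(197) → 389
combine 269, 389 → 658
The encoded length is the sum of every internal node's weight: 107 + 269 + 389 + 658 = 1423 bits.

1423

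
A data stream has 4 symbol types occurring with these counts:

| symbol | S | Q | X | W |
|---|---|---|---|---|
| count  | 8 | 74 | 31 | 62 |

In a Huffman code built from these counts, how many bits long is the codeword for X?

Build the tree from the bottom:
merge S(8) and X(31): 39
merge 39 and W(62): 101
merge Q(74) and 101: 175
X sits 3 levels below the root, so its codeword is 3 bits.

3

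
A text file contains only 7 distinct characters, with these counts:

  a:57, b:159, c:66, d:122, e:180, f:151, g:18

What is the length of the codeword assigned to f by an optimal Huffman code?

2

Build the tree from the bottom:
combine g(18), a(57) → 75
combine c(66), 75 → 141
combine d(122), 141 → 263
combine f(151), b(159) → 310
combine e(180), 263 → 443
combine 310, 443 → 753
The subtree containing f is merged 2 times, so code length = 2.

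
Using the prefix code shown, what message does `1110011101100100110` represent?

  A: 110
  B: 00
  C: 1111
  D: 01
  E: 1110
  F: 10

EDAADBA

Read left to right; each codeword is recognised as soon as it completes (prefix code):
  1110→E | 01→D | 110→A | 110→A | 01→D | 00→B | 110→A
Decoded message: EDAADBA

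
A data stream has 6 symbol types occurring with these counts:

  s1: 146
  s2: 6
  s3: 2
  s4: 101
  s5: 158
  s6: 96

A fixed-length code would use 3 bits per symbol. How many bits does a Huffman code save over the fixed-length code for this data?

397

Fixed-length: 3 bits × 509 symbols = 1527 bits.
Huffman merges:
s3(2) + s2(6) → 8
8 + s6(96) → 104
s4(101) + 104 → 205
s1(146) + s5(158) → 304
205 + 304 → 509
Huffman total = 8 + 104 + 205 + 304 + 509 = 1130 bits.
Saving = 1527 − 1130 = 397 bits.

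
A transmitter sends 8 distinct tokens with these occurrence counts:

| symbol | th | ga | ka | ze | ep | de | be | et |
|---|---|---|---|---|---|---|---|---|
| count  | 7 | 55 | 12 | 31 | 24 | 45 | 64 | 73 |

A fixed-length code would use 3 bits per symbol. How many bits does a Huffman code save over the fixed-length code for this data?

Fixed-length: 3 bits × 311 symbols = 933 bits.
Huffman merges:
merge th(7) and ka(12): 19
merge 19 and ep(24): 43
merge ze(31) and 43: 74
merge de(45) and ga(55): 100
merge be(64) and et(73): 137
merge 74 and 100: 174
merge 137 and 174: 311
Huffman total = 19 + 43 + 74 + 100 + 137 + 174 + 311 = 858 bits.
Saving = 933 − 858 = 75 bits.

75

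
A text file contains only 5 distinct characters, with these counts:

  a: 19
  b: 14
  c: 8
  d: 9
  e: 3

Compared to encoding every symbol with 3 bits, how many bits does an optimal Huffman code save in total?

42

Fixed-length: 3 bits × 53 symbols = 159 bits.
Huffman merges:
combine e(3), c(8) → 11
combine d(9), 11 → 20
combine b(14), a(19) → 33
combine 20, 33 → 53
Huffman total = 11 + 20 + 33 + 53 = 117 bits.
Saving = 159 − 117 = 42 bits.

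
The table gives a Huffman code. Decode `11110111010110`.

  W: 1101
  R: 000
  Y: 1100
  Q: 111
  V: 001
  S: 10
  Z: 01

Read left to right; each codeword is recognised as soon as it completes (prefix code):
  111→Q | 10→S | 111→Q | 01→Z | 01→Z | 10→S
Decoded message: QSQZZS

QSQZZS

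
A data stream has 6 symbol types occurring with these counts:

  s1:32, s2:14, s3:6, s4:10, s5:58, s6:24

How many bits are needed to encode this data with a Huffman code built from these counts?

Build the Huffman tree bottom-up:
s3(6) + s4(10) → 16
s2(14) + 16 → 30
s6(24) + 30 → 54
s1(32) + 54 → 86
s5(58) + 86 → 144
Each symbol's bit-cost is frequency × depth; summing gives 330 bits (equivalently 16 + 30 + 54 + 86 + 144).

330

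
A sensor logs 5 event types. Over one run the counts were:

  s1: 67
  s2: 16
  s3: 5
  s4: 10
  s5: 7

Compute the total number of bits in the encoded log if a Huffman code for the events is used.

Greedily combine the two least-frequent nodes:
s3(5) + s5(7) → 12
s4(10) + 12 → 22
s2(16) + 22 → 38
38 + s1(67) → 105
Each symbol's bit-cost is frequency × depth; summing gives 177 bits (equivalently 12 + 22 + 38 + 105).

177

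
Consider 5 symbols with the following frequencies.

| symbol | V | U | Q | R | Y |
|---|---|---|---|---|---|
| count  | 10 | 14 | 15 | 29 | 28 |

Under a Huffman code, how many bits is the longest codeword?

Merge the two lowest-weight nodes at each step:
merge V(10) and U(14): 24
merge Q(15) and 24: 39
merge Y(28) and R(29): 57
merge 39 and 57: 96
Maximum depth reached is 3.

3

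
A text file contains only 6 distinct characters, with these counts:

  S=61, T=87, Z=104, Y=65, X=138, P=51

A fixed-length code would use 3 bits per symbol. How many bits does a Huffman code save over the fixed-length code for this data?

Fixed-length: 3 bits × 506 symbols = 1518 bits.
Huffman merges:
P(51) + S(61) → 112
Y(65) + T(87) → 152
Z(104) + 112 → 216
X(138) + 152 → 290
216 + 290 → 506
Huffman total = 112 + 152 + 216 + 290 + 506 = 1276 bits.
Saving = 1518 − 1276 = 242 bits.

242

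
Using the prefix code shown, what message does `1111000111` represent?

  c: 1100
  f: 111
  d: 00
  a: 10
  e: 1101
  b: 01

fadf

Read left to right; each codeword is recognised as soon as it completes (prefix code):
  111→f | 10→a | 00→d | 111→f
Decoded message: fadf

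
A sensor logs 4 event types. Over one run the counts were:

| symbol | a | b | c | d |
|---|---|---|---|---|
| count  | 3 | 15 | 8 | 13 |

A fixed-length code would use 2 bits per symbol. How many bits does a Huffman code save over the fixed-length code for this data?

4

Fixed-length: 2 bits × 39 symbols = 78 bits.
Huffman merges:
a(3) + c(8) → 11
11 + d(13) → 24
b(15) + 24 → 39
Huffman total = 11 + 24 + 39 = 74 bits.
Saving = 78 − 74 = 4 bits.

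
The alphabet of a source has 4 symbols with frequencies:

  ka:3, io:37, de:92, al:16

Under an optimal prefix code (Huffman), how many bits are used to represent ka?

3

Huffman merges, smallest pair first:
combine ka(3), al(16) → 19
combine 19, io(37) → 56
combine 56, de(92) → 148
The subtree containing ka is merged 3 times, so code length = 3.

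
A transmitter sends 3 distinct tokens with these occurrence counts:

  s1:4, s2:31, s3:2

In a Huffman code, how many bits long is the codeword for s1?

2

Repeatedly merge the two smallest:
s3(2) + s1(4) → 6
6 + s2(31) → 37
The subtree containing s1 is merged 2 times, so code length = 2.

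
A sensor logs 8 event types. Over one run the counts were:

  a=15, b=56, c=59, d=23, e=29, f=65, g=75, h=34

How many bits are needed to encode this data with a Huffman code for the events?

Greedily combine the two least-frequent nodes:
a(15) + d(23) → 38
e(29) + h(34) → 63
38 + b(56) → 94
c(59) + 63 → 122
f(65) + g(75) → 140
94 + 122 → 216
140 + 216 → 356
The encoded length is the sum of every internal node's weight: 38 + 63 + 94 + 122 + 140 + 216 + 356 = 1029 bits.

1029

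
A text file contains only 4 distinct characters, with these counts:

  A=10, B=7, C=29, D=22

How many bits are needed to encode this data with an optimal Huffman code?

Greedily combine the two least-frequent nodes:
merge B(7) and A(10): 17
merge 17 and D(22): 39
merge C(29) and 39: 68
Total encoded bits = sum of merged weights = 17 + 39 + 68 = 124.

124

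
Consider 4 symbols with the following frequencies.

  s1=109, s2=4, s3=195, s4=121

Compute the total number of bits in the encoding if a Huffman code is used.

776

Greedily combine the two least-frequent nodes:
combine s2(4), s1(109) → 113
combine 113, s4(121) → 234
combine s3(195), 234 → 429
Each symbol's bit-cost is frequency × depth; summing gives 776 bits (equivalently 113 + 234 + 429).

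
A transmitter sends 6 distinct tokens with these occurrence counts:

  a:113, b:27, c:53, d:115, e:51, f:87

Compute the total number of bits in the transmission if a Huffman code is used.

1101

Merge the two smallest weights repeatedly:
b(27) + e(51) → 78
c(53) + 78 → 131
f(87) + a(113) → 200
d(115) + 131 → 246
200 + 246 → 446
Total encoded bits = sum of merged weights = 78 + 131 + 200 + 246 + 446 = 1101.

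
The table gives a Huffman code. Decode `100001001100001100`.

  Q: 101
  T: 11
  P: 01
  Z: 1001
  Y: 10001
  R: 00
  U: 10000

UZUTR

Read left to right; each codeword is recognised as soon as it completes (prefix code):
  10000→U | 1001→Z | 10000→U | 11→T | 00→R
Decoded message: UZUTR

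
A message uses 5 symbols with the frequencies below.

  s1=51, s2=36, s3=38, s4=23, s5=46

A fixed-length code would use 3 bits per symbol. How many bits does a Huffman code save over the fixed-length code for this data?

Fixed-length: 3 bits × 194 symbols = 582 bits.
Huffman merges:
s4(23) + s2(36) → 59
s3(38) + s5(46) → 84
s1(51) + 59 → 110
84 + 110 → 194
Huffman total = 59 + 84 + 110 + 194 = 447 bits.
Saving = 582 − 447 = 135 bits.

135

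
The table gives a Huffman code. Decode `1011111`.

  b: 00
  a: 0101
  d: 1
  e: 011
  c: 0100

deddd

Read left to right; each codeword is recognised as soon as it completes (prefix code):
  1→d | 011→e | 1→d | 1→d | 1→d
Decoded message: deddd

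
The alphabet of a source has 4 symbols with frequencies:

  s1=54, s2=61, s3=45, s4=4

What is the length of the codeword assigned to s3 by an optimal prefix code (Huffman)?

3

Build the tree from the bottom:
s4(4) + s3(45) → 49
49 + s1(54) → 103
s2(61) + 103 → 164
The subtree containing s3 is merged 3 times, so code length = 3.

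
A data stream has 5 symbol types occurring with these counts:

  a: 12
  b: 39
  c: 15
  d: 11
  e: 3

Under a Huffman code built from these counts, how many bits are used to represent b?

Huffman merges, smallest pair first:
merge e(3) and d(11): 14
merge a(12) and 14: 26
merge c(15) and 26: 41
merge b(39) and 41: 80
b sits one level below the root: a 1-bit codeword.

1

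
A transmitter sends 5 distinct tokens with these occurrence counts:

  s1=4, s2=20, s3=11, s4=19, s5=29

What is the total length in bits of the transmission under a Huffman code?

181

Build the Huffman tree bottom-up:
merge s1(4) and s3(11): 15
merge 15 and s4(19): 34
merge s2(20) and s5(29): 49
merge 34 and 49: 83
Each symbol's bit-cost is frequency × depth; summing gives 181 bits (equivalently 15 + 34 + 49 + 83).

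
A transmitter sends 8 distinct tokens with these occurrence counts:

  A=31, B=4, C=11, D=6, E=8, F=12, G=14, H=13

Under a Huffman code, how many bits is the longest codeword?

4

Merge the two lowest-weight nodes at each step:
B(4) + D(6) → 10
E(8) + 10 → 18
C(11) + F(12) → 23
H(13) + G(14) → 27
18 + 23 → 41
27 + A(31) → 58
41 + 58 → 99
The first pair merged (B, D) ends up deepest, at depth 4.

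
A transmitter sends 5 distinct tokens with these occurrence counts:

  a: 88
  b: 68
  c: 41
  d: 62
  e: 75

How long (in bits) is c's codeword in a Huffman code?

3

Huffman merges, smallest pair first:
c(41) + d(62) → 103
b(68) + e(75) → 143
a(88) + 103 → 191
143 + 191 → 334
The subtree containing c is merged 3 times, so code length = 3.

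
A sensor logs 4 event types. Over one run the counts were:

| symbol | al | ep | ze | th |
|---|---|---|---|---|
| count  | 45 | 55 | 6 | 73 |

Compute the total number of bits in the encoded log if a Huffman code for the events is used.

336

Build the Huffman tree bottom-up:
ze(6) + al(45) → 51
51 + ep(55) → 106
th(73) + 106 → 179
The encoded length is the sum of every internal node's weight: 51 + 106 + 179 = 336 bits.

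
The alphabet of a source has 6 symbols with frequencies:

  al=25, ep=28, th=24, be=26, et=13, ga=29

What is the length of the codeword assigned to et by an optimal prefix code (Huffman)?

Repeatedly merge the two smallest:
et(13) + th(24) → 37
al(25) + be(26) → 51
ep(28) + ga(29) → 57
37 + 51 → 88
57 + 88 → 145
et's leaf is at depth 3, giving a 3-bit codeword.

3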